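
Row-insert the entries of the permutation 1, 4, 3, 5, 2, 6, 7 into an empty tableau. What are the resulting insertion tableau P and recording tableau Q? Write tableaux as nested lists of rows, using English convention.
Insert each entry of the permutation into P by Schensted row insertion, recording in Q the position of each new cell.

Insert 1: appended to row 1. P = [[1]], Q = [[1]].
Insert 4: appended to row 1. P = [[1, 4]], Q = [[1, 2]].
Insert 3: 3 bumps 4 from row 1; 4 starts row 2. P = [[1, 3], [4]], Q = [[1, 2], [3]].
Insert 5: appended to row 1. P = [[1, 3, 5], [4]], Q = [[1, 2, 4], [3]].
Insert 2: 2 bumps 3 from row 1; 3 bumps 4 from row 2; 4 starts row 3. P = [[1, 2, 5], [3], [4]], Q = [[1, 2, 4], [3], [5]].
Insert 6: appended to row 1. P = [[1, 2, 5, 6], [3], [4]], Q = [[1, 2, 4, 6], [3], [5]].
Insert 7: appended to row 1. P = [[1, 2, 5, 6, 7], [3], [4]], Q = [[1, 2, 4, 6, 7], [3], [5]].

So P = [[1, 2, 5, 6, 7], [3], [4]], Q = [[1, 2, 4, 6, 7], [3], [5]].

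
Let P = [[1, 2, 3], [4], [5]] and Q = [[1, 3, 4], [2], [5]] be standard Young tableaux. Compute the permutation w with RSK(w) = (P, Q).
Reverse the RSK construction: for i from n down to 1, find the cell of Q containing i, remove the entry at that cell from P, and reverse-bump it up through P; the value ejected from row 1 is w(i).

Step i=5: Q has 5 at row 3, column 1; remove 5 from row 3 of P and reverse-bump: 5 enters row 2 and ejects 4; 4 enters row 1 and ejects 3. So w(5) = 3. P is now [[1, 2, 4], [5]].
Step i=4: Q has 4 at row 1, column 3; remove that cell from P, ejecting 4. So w(4) = 4. P is now [[1, 2], [5]].
Step i=3: Q has 3 at row 1, column 2; remove that cell from P, ejecting 2. So w(3) = 2. P is now [[1], [5]].
Step i=2: Q has 2 at row 2, column 1; remove 5 from row 2 of P and reverse-bump: 5 enters row 1 and ejects 1. So w(2) = 1. P is now [[5]].
Step i=1: Q has 1 at row 1, column 1; remove that cell from P, ejecting 5. So w(1) = 5. P is now [].

So w = 5 1 2 4 3.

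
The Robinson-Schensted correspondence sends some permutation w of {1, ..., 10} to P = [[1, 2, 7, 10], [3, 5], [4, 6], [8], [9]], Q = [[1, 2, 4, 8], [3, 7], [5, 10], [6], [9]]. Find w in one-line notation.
Reverse the RSK construction: for i from n down to 1, find the cell of Q containing i, remove the entry at that cell from P, and reverse-bump it up through P; the value ejected from row 1 is w(i).

Step i=10: Q has 10 at row 3, column 2; remove 6 from row 3 of P and reverse-bump: 6 enters row 2 and ejects 5; 5 enters row 1 and ejects 2. So w(10) = 2. P is now [[1, 5, 7, 10], [3, 6], [4], [8], [9]].
Step i=9: Q has 9 at row 5, column 1; remove 9 from row 5 of P and reverse-bump: 9 enters row 4 and ejects 8; 8 enters row 3 and ejects 4; 4 enters row 2 and ejects 3; 3 enters row 1 and ejects 1. So w(9) = 1. P is now [[3, 5, 7, 10], [4, 6], [8], [9]].
Step i=8: Q has 8 at row 1, column 4; remove that cell from P, ejecting 10. So w(8) = 10. P is now [[3, 5, 7], [4, 6], [8], [9]].
Step i=7: Q has 7 at row 2, column 2; remove 6 from row 2 of P and reverse-bump: 6 enters row 1 and ejects 5. So w(7) = 5. P is now [[3, 6, 7], [4], [8], [9]].
Step i=6: Q has 6 at row 4, column 1; remove 9 from row 4 of P and reverse-bump: 9 enters row 3 and ejects 8; 8 enters row 2 and ejects 4; 4 enters row 1 and ejects 3. So w(6) = 3. P is now [[4, 6, 7], [8], [9]].
Step i=5: Q has 5 at row 3, column 1; remove 9 from row 3 of P and reverse-bump: 9 enters row 2 and ejects 8; 8 enters row 1 and ejects 7. So w(5) = 7. P is now [[4, 6, 8], [9]].
Step i=4: Q has 4 at row 1, column 3; remove that cell from P, ejecting 8. So w(4) = 8. P is now [[4, 6], [9]].
Step i=3: Q has 3 at row 2, column 1; remove 9 from row 2 of P and reverse-bump: 9 enters row 1 and ejects 6. So w(3) = 6. P is now [[4, 9]].
Step i=2: Q has 2 at row 1, column 2; remove that cell from P, ejecting 9. So w(2) = 9. P is now [[4]].
Step i=1: Q has 1 at row 1, column 1; remove that cell from P, ejecting 4. So w(1) = 4. P is now [].

So w = 4 9 6 8 7 3 5 10 1 2.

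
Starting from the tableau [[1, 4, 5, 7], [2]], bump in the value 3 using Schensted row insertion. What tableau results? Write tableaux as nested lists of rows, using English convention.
In row 1, 3 replaces 4 (the leftmost entry greater than 3); 4 is bumped to row 2. 4 is appended to row 2. The new tableau is [[1, 3, 5, 7], [2, 4]].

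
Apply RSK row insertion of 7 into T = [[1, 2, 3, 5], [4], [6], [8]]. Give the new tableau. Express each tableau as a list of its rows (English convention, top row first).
[[1, 2, 3, 5, 7], [4], [6], [8]]

7 is larger than every entry of row 1, so it is appended to row 1. The new tableau is [[1, 2, 3, 5, 7], [4], [6], [8]].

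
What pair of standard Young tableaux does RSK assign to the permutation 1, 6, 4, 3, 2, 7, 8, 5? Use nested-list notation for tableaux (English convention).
Insert each entry of the permutation into P by Schensted row insertion, recording in Q the position of each new cell.

Insert 1: appended to row 1. P = [[1]].
Insert 6: appended to row 1. P = [[1, 6]].
Insert 4: 4 bumps 6 from row 1; 6 starts row 2. P = [[1, 4], [6]].
Insert 3: 3 bumps 4 from row 1; 4 bumps 6 from row 2; 6 starts row 3. P = [[1, 3], [4], [6]].
Insert 2: 2 bumps 3 from row 1; 3 bumps 4 from row 2; 4 bumps 6 from row 3; 6 starts row 4. P = [[1, 2], [3], [4], [6]].
Insert 7: appended to row 1. P = [[1, 2, 7], [3], [4], [6]].
Insert 8: appended to row 1. P = [[1, 2, 7, 8], [3], [4], [6]].
Insert 5: 5 bumps 7 from row 1; 7 appends to row 2. P = [[1, 2, 5, 8], [3, 7], [4], [6]].

So P = [[1, 2, 5, 8], [3, 7], [4], [6]], Q = [[1, 2, 6, 7], [3, 8], [4], [5]].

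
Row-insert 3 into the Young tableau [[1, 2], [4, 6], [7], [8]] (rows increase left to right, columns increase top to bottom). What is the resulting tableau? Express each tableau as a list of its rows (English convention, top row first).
3 is larger than every entry of row 1, so it is appended to row 1. The new tableau is [[1, 2, 3], [4, 6], [7], [8]].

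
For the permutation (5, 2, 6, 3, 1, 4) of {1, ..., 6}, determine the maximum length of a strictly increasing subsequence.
3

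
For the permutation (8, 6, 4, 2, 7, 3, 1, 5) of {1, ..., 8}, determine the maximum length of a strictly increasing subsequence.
3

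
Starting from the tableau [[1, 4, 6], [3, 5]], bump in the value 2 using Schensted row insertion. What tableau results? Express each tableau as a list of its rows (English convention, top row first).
In row 1, 2 replaces 4 (the leftmost entry greater than 2); 4 is bumped to row 2. In row 2, 4 replaces 5 (the leftmost entry greater than 4); 5 is bumped to row 3. 5 starts a new row 3. The new tableau is [[1, 2, 6], [3, 4], [5]].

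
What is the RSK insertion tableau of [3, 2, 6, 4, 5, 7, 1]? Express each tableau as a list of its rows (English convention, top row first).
P = [[1, 4, 5, 7], [2, 6], [3]]

After inserting 3: P = [[3]].
After inserting 2: P = [[2], [3]].
After inserting 6: P = [[2, 6], [3]].
After inserting 4: P = [[2, 4], [3, 6]].
After inserting 5: P = [[2, 4, 5], [3, 6]].
After inserting 7: P = [[2, 4, 5, 7], [3, 6]].
After inserting 1: P = [[1, 4, 5, 7], [2, 6], [3]].

So P = [[1, 4, 5, 7], [2, 6], [3]].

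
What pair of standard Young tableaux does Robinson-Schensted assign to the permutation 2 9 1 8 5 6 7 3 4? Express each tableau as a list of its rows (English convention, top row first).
P = [[1, 3, 4, 7], [2, 5, 6], [8], [9]], Q = [[1, 2, 6, 7], [3, 4, 9], [5], [8]]

Insert each entry of the permutation into P by Schensted row insertion, recording in Q the position of each new cell.

Insert 2: appended to row 1. P = [[2]], Q = [[1]].
Insert 9: appended to row 1. P = [[2, 9]], Q = [[1, 2]].
Insert 1: 1 bumps 2 from row 1; 2 starts row 2. P = [[1, 9], [2]], Q = [[1, 2], [3]].
Insert 8: 8 bumps 9 from row 1; 9 appends to row 2. P = [[1, 8], [2, 9]], Q = [[1, 2], [3, 4]].
Insert 5: 5 bumps 8 from row 1; 8 bumps 9 from row 2; 9 starts row 3. P = [[1, 5], [2, 8], [9]], Q = [[1, 2], [3, 4], [5]].
Insert 6: appended to row 1. P = [[1, 5, 6], [2, 8], [9]], Q = [[1, 2, 6], [3, 4], [5]].
Insert 7: appended to row 1. P = [[1, 5, 6, 7], [2, 8], [9]], Q = [[1, 2, 6, 7], [3, 4], [5]].
Insert 3: 3 bumps 5 from row 1; 5 bumps 8 from row 2; 8 bumps 9 from row 3; 9 starts row 4. P = [[1, 3, 6, 7], [2, 5], [8], [9]], Q = [[1, 2, 6, 7], [3, 4], [5], [8]].
Insert 4: 4 bumps 6 from row 1; 6 appends to row 2. P = [[1, 3, 4, 7], [2, 5, 6], [8], [9]], Q = [[1, 2, 6, 7], [3, 4, 9], [5], [8]].

So P = [[1, 3, 4, 7], [2, 5, 6], [8], [9]], Q = [[1, 2, 6, 7], [3, 4, 9], [5], [8]].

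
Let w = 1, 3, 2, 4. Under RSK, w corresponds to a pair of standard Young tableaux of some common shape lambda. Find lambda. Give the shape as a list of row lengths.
[3, 1]

Row-insert each entry into an empty tableau.

After inserting 1: P = [[1]].
After inserting 3: P = [[1, 3]].
After inserting 2: P = [[1, 2], [3]].
After inserting 4: P = [[1, 2, 4], [3]].

The final insertion tableau P = [[1, 2, 4], [3]] has shape [3, 1].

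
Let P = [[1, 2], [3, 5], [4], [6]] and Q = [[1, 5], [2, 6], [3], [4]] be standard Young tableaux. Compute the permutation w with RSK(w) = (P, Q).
Reverse the RSK construction: for i from n down to 1, find the cell of Q containing i, remove the entry at that cell from P, and reverse-bump it up through P; the value ejected from row 1 is w(i).

Step i=6: Q has 6 at row 2, column 2; remove 5 from row 2 of P and reverse-bump: 5 enters row 1 and ejects 2. So w(6) = 2. P is now [[1, 5], [3], [4], [6]].
Step i=5: Q has 5 at row 1, column 2; remove that cell from P, ejecting 5. So w(5) = 5. P is now [[1], [3], [4], [6]].
Step i=4: Q has 4 at row 4, column 1; remove 6 from row 4 of P and reverse-bump: 6 enters row 3 and ejects 4; 4 enters row 2 and ejects 3; 3 enters row 1 and ejects 1. So w(4) = 1. P is now [[3], [4], [6]].
Step i=3: Q has 3 at row 3, column 1; remove 6 from row 3 of P and reverse-bump: 6 enters row 2 and ejects 4; 4 enters row 1 and ejects 3. So w(3) = 3. P is now [[4], [6]].
Step i=2: Q has 2 at row 2, column 1; remove 6 from row 2 of P and reverse-bump: 6 enters row 1 and ejects 4. So w(2) = 4. P is now [[6]].
Step i=1: Q has 1 at row 1, column 1; remove that cell from P, ejecting 6. So w(1) = 6. P is now [].

So w = 6 4 3 1 5 2.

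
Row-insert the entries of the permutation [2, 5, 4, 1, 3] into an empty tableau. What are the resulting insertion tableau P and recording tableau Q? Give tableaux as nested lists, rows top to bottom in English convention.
Insert each entry of the permutation into P by Schensted row insertion, recording in Q the position of each new cell.

Insert 2: appended to row 1. P = [[2]].
Insert 5: appended to row 1. P = [[2, 5]].
Insert 4: 4 bumps 5 from row 1; 5 starts row 2. P = [[2, 4], [5]].
Insert 1: 1 bumps 2 from row 1; 2 bumps 5 from row 2; 5 starts row 3. P = [[1, 4], [2], [5]].
Insert 3: 3 bumps 4 from row 1; 4 appends to row 2. P = [[1, 3], [2, 4], [5]].

So P = [[1, 3], [2, 4], [5]], Q = [[1, 2], [3, 5], [4]].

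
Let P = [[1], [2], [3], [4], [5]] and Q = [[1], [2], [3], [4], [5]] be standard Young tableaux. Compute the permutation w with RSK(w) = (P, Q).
5 4 3 2 1

Reverse the RSK construction: for i from n down to 1, find the cell of Q containing i, remove the entry at that cell from P, and reverse-bump it up through P; the value ejected from row 1 is w(i).

Step i=5: Q has 5 at row 5, column 1; remove 5 from row 5 of P and reverse-bump: 5 enters row 4 and ejects 4; 4 enters row 3 and ejects 3; 3 enters row 2 and ejects 2; 2 enters row 1 and ejects 1. So w(5) = 1. P is now [[2], [3], [4], [5]].
Step i=4: Q has 4 at row 4, column 1; remove 5 from row 4 of P and reverse-bump: 5 enters row 3 and ejects 4; 4 enters row 2 and ejects 3; 3 enters row 1 and ejects 2. So w(4) = 2. P is now [[3], [4], [5]].
Step i=3: Q has 3 at row 3, column 1; remove 5 from row 3 of P and reverse-bump: 5 enters row 2 and ejects 4; 4 enters row 1 and ejects 3. So w(3) = 3. P is now [[4], [5]].
Step i=2: Q has 2 at row 2, column 1; remove 5 from row 2 of P and reverse-bump: 5 enters row 1 and ejects 4. So w(2) = 4. P is now [[5]].
Step i=1: Q has 1 at row 1, column 1; remove that cell from P, ejecting 5. So w(1) = 5. P is now [].

So w = 5 4 3 2 1.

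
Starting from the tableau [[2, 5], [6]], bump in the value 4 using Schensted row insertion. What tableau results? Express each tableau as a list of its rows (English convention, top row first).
[[2, 4], [5], [6]]

In row 1, 4 replaces 5 (the leftmost entry greater than 4); 5 is bumped to row 2. In row 2, 5 replaces 6 (the leftmost entry greater than 5); 6 is bumped to row 3. 6 starts a new row 3. The new tableau is [[2, 4], [5], [6]].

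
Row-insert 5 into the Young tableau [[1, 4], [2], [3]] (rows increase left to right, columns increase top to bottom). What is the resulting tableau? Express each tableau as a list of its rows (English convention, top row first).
[[1, 4, 5], [2], [3]]

5 is larger than every entry of row 1, so it is appended to row 1. The new tableau is [[1, 4, 5], [2], [3]].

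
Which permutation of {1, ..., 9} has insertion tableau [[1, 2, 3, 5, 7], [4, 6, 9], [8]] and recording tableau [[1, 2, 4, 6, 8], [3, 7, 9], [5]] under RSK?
1 8 2 4 3 6 5 9 7

Reverse RSK: for i = n, n-1, ..., 1, locate i in Q, remove the corresponding corner cell from P, and reverse-bump its entry up through P; the value ejected from row 1 is w(i).

So w = 1 8 2 4 3 6 5 9 7.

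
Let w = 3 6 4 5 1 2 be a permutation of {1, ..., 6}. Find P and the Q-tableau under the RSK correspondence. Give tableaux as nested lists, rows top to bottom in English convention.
Insert each entry of the permutation into P by Schensted row insertion, recording in Q the position of each new cell.

Insert 3: appended to row 1. P = [[3]].
Insert 6: appended to row 1. P = [[3, 6]].
Insert 4: 4 bumps 6 from row 1; 6 starts row 2. P = [[3, 4], [6]].
Insert 5: appended to row 1. P = [[3, 4, 5], [6]].
Insert 1: 1 bumps 3 from row 1; 3 bumps 6 from row 2; 6 starts row 3. P = [[1, 4, 5], [3], [6]].
Insert 2: 2 bumps 4 from row 1; 4 appends to row 2. P = [[1, 2, 5], [3, 4], [6]].

So P = [[1, 2, 5], [3, 4], [6]], Q = [[1, 2, 4], [3, 6], [5]].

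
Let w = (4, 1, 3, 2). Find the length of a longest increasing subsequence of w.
2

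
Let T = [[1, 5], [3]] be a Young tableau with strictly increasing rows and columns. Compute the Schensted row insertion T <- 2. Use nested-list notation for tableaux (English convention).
[[1, 2], [3, 5]]

In row 1, 2 replaces 5 (the leftmost entry greater than 2); 5 is bumped to row 2. 5 is appended to row 2. The new tableau is [[1, 2], [3, 5]].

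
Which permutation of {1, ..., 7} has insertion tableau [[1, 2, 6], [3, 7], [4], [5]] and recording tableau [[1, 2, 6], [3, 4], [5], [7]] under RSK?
Reverse the RSK construction: for i from n down to 1, find the cell of Q containing i, remove the entry at that cell from P, and reverse-bump it up through P; the value ejected from row 1 is w(i).

Step i=7: Q has 7 at row 4, column 1; remove 5 from row 4 of P and reverse-bump: 5 enters row 3 and ejects 4; 4 enters row 2 and ejects 3; 3 enters row 1 and ejects 2. So w(7) = 2. P is now [[1, 3, 6], [4, 7], [5]].
Step i=6: Q has 6 at row 1, column 3; remove that cell from P, ejecting 6. So w(6) = 6. P is now [[1, 3], [4, 7], [5]].
Step i=5: Q has 5 at row 3, column 1; remove 5 from row 3 of P and reverse-bump: 5 enters row 2 and ejects 4; 4 enters row 1 and ejects 3. So w(5) = 3. P is now [[1, 4], [5, 7]].
Step i=4: Q has 4 at row 2, column 2; remove 7 from row 2 of P and reverse-bump: 7 enters row 1 and ejects 4. So w(4) = 4. P is now [[1, 7], [5]].
Step i=3: Q has 3 at row 2, column 1; remove 5 from row 2 of P and reverse-bump: 5 enters row 1 and ejects 1. So w(3) = 1. P is now [[5, 7]].
Step i=2: Q has 2 at row 1, column 2; remove that cell from P, ejecting 7. So w(2) = 7. P is now [[5]].
Step i=1: Q has 1 at row 1, column 1; remove that cell from P, ejecting 5. So w(1) = 5. P is now [].

So w = 5 7 1 4 3 6 2.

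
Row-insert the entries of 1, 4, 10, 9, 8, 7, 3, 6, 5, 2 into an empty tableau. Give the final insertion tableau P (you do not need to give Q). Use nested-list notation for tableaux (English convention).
Insert 1: appended to row 1. P = [[1]].
Insert 4: appended to row 1. P = [[1, 4]].
Insert 10: appended to row 1. P = [[1, 4, 10]].
Insert 9: 9 bumps 10 from row 1; 10 starts row 2. P = [[1, 4, 9], [10]].
Insert 8: 8 bumps 9 from row 1; 9 bumps 10 from row 2; 10 starts row 3. P = [[1, 4, 8], [9], [10]].
Insert 7: 7 bumps 8 from row 1; 8 bumps 9 from row 2; 9 bumps 10 from row 3; 10 starts row 4. P = [[1, 4, 7], [8], [9], [10]].
Insert 3: 3 bumps 4 from row 1; 4 bumps 8 from row 2; 8 bumps 9 from row 3; 9 bumps 10 from row 4; 10 starts row 5. P = [[1, 3, 7], [4], [8], [9], [10]].
Insert 6: 6 bumps 7 from row 1; 7 appends to row 2. P = [[1, 3, 6], [4, 7], [8], [9], [10]].
Insert 5: 5 bumps 6 from row 1; 6 bumps 7 from row 2; 7 bumps 8 from row 3; 8 bumps 9 from row 4; 9 bumps 10 from row 5; 10 starts row 6. P = [[1, 3, 5], [4, 6], [7], [8], [9], [10]].
Insert 2: 2 bumps 3 from row 1; 3 bumps 4 from row 2; 4 bumps 7 from row 3; 7 bumps 8 from row 4; 8 bumps 9 from row 5; 9 bumps 10 from row 6; 10 starts row 7. P = [[1, 2, 5], [3, 6], [4], [7], [8], [9], [10]].

So P = [[1, 2, 5], [3, 6], [4], [7], [8], [9], [10]].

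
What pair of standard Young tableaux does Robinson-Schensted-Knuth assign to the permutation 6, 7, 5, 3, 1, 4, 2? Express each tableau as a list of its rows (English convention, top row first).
Insert each entry of the permutation into P by Schensted row insertion, recording in Q the position of each new cell.

After inserting 6: P = [[6]].
After inserting 7: P = [[6, 7]].
After inserting 5: P = [[5, 7], [6]].
After inserting 3: P = [[3, 7], [5], [6]].
After inserting 1: P = [[1, 7], [3], [5], [6]].
After inserting 4: P = [[1, 4], [3, 7], [5], [6]].
After inserting 2: P = [[1, 2], [3, 4], [5, 7], [6]].

So P = [[1, 2], [3, 4], [5, 7], [6]], Q = [[1, 2], [3, 6], [4, 7], [5]].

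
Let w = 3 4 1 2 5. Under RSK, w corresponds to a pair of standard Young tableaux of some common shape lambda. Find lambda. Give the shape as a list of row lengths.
Row-insert each entry into an empty tableau.

After inserting 3: P = [[3]].
After inserting 4: P = [[3, 4]].
After inserting 1: P = [[1, 4], [3]].
After inserting 2: P = [[1, 2], [3, 4]].
After inserting 5: P = [[1, 2, 5], [3, 4]].

The final insertion tableau P = [[1, 2, 5], [3, 4]] has shape [3, 2].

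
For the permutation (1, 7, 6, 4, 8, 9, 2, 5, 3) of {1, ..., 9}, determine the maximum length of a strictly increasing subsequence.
4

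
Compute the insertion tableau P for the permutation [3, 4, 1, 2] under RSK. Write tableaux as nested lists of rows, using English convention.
Insert 3: appended to row 1. P = [[3]].
Insert 4: appended to row 1. P = [[3, 4]].
Insert 1: 1 bumps 3 from row 1; 3 starts row 2. P = [[1, 4], [3]].
Insert 2: 2 bumps 4 from row 1; 4 appends to row 2. P = [[1, 2], [3, 4]].

So P = [[1, 2], [3, 4]].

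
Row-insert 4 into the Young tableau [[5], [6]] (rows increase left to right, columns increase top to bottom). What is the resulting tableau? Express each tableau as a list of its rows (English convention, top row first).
In row 1, 4 replaces 5 (the leftmost entry greater than 4); 5 is bumped to row 2. In row 2, 5 replaces 6 (the leftmost entry greater than 5); 6 is bumped to row 3. 6 starts a new row 3. The new tableau is [[4], [5], [6]].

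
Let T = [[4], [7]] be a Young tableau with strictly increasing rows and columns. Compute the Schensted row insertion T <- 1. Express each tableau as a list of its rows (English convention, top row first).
[[1], [4], [7]]

In row 1, 1 replaces 4 (the leftmost entry greater than 1); 4 is bumped to row 2. In row 2, 4 replaces 7 (the leftmost entry greater than 4); 7 is bumped to row 3. 7 starts a new row 3. The new tableau is [[1], [4], [7]].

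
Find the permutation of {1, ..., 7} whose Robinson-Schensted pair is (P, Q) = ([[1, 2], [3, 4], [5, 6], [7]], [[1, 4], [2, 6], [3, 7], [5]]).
7 5 3 6 1 4 2

Reverse the RSK construction: for i from n down to 1, find the cell of Q containing i, remove the entry at that cell from P, and reverse-bump it up through P; the value ejected from row 1 is w(i).

Step i=7: Q has 7 at row 3, column 2; remove 6 from row 3 of P and reverse-bump: 6 enters row 2 and ejects 4; 4 enters row 1 and ejects 2. So w(7) = 2. P is now [[1, 4], [3, 6], [5], [7]].
Step i=6: Q has 6 at row 2, column 2; remove 6 from row 2 of P and reverse-bump: 6 enters row 1 and ejects 4. So w(6) = 4. P is now [[1, 6], [3], [5], [7]].
Step i=5: Q has 5 at row 4, column 1; remove 7 from row 4 of P and reverse-bump: 7 enters row 3 and ejects 5; 5 enters row 2 and ejects 3; 3 enters row 1 and ejects 1. So w(5) = 1. P is now [[3, 6], [5], [7]].
Step i=4: Q has 4 at row 1, column 2; remove that cell from P, ejecting 6. So w(4) = 6. P is now [[3], [5], [7]].
Step i=3: Q has 3 at row 3, column 1; remove 7 from row 3 of P and reverse-bump: 7 enters row 2 and ejects 5; 5 enters row 1 and ejects 3. So w(3) = 3. P is now [[5], [7]].
Step i=2: Q has 2 at row 2, column 1; remove 7 from row 2 of P and reverse-bump: 7 enters row 1 and ejects 5. So w(2) = 5. P is now [[7]].
Step i=1: Q has 1 at row 1, column 1; remove that cell from P, ejecting 7. So w(1) = 7. P is now [].

So w = 7 5 3 6 1 4 2.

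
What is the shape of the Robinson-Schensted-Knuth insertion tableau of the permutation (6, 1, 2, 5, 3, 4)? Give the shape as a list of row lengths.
[4, 1, 1]

Row-insert each entry into an empty tableau.

After inserting 6: P = [[6]].
After inserting 1: P = [[1], [6]].
After inserting 2: P = [[1, 2], [6]].
After inserting 5: P = [[1, 2, 5], [6]].
After inserting 3: P = [[1, 2, 3], [5], [6]].
After inserting 4: P = [[1, 2, 3, 4], [5], [6]].

The final insertion tableau P = [[1, 2, 3, 4], [5], [6]] has shape [4, 1, 1].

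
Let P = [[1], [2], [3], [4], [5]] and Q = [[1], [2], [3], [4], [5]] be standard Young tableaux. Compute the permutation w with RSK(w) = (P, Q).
5 4 3 2 1

Reverse the RSK construction: for i from n down to 1, find the cell of Q containing i, remove the entry at that cell from P, and reverse-bump it up through P; the value ejected from row 1 is w(i).

Step i=5: Q has 5 at row 5, column 1; remove 5 from row 5 of P and reverse-bump: 5 enters row 4 and ejects 4; 4 enters row 3 and ejects 3; 3 enters row 2 and ejects 2; 2 enters row 1 and ejects 1. So w(5) = 1. P is now [[2], [3], [4], [5]].
Step i=4: Q has 4 at row 4, column 1; remove 5 from row 4 of P and reverse-bump: 5 enters row 3 and ejects 4; 4 enters row 2 and ejects 3; 3 enters row 1 and ejects 2. So w(4) = 2. P is now [[3], [4], [5]].
Step i=3: Q has 3 at row 3, column 1; remove 5 from row 3 of P and reverse-bump: 5 enters row 2 and ejects 4; 4 enters row 1 and ejects 3. So w(3) = 3. P is now [[4], [5]].
Step i=2: Q has 2 at row 2, column 1; remove 5 from row 2 of P and reverse-bump: 5 enters row 1 and ejects 4. So w(2) = 4. P is now [[5]].
Step i=1: Q has 1 at row 1, column 1; remove that cell from P, ejecting 5. So w(1) = 5. P is now [].

So w = 5 4 3 2 1.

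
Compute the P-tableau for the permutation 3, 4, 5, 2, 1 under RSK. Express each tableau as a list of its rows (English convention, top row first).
Insert 3: appended to row 1. P = [[3]].
Insert 4: appended to row 1. P = [[3, 4]].
Insert 5: appended to row 1. P = [[3, 4, 5]].
Insert 2: 2 bumps 3 from row 1; 3 starts row 2. P = [[2, 4, 5], [3]].
Insert 1: 1 bumps 2 from row 1; 2 bumps 3 from row 2; 3 starts row 3. P = [[1, 4, 5], [2], [3]].

So P = [[1, 4, 5], [2], [3]].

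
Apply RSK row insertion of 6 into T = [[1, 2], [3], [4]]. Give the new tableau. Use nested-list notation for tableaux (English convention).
[[1, 2, 6], [3], [4]]

6 is larger than every entry of row 1, so it is appended to row 1. The new tableau is [[1, 2, 6], [3], [4]].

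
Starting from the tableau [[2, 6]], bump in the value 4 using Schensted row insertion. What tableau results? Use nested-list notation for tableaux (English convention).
In row 1, 4 replaces 6 (the leftmost entry greater than 4); 6 is bumped to row 2. 6 starts a new row 2. The new tableau is [[2, 4], [6]].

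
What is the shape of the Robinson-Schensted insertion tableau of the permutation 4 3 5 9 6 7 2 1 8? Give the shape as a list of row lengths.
Row-insert each entry into an empty tableau.

After inserting 4: P = [[4]].
After inserting 3: P = [[3], [4]].
After inserting 5: P = [[3, 5], [4]].
After inserting 9: P = [[3, 5, 9], [4]].
After inserting 6: P = [[3, 5, 6], [4, 9]].
After inserting 7: P = [[3, 5, 6, 7], [4, 9]].
After inserting 2: P = [[2, 5, 6, 7], [3, 9], [4]].
After inserting 1: P = [[1, 5, 6, 7], [2, 9], [3], [4]].
After inserting 8: P = [[1, 5, 6, 7, 8], [2, 9], [3], [4]].

The final insertion tableau P = [[1, 5, 6, 7, 8], [2, 9], [3], [4]] has shape [5, 2, 1, 1].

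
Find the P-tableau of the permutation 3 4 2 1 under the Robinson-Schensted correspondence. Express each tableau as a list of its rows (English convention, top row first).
After inserting 3: P = [[3]].
After inserting 4: P = [[3, 4]].
After inserting 2: P = [[2, 4], [3]].
After inserting 1: P = [[1, 4], [2], [3]].

So P = [[1, 4], [2], [3]].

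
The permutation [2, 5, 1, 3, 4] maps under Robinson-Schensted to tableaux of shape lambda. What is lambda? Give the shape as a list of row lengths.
[3, 2]

RSK row insertion gives P = [[1, 3, 4], [2, 5]], which has shape [3, 2].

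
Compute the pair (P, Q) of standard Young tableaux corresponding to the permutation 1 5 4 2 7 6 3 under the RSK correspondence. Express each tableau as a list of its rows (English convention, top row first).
Insert each entry of the permutation into P by Schensted row insertion, recording in Q the position of each new cell.

After inserting 1: P = [[1]].
After inserting 5: P = [[1, 5]].
After inserting 4: P = [[1, 4], [5]].
After inserting 2: P = [[1, 2], [4], [5]].
After inserting 7: P = [[1, 2, 7], [4], [5]].
After inserting 6: P = [[1, 2, 6], [4, 7], [5]].
After inserting 3: P = [[1, 2, 3], [4, 6], [5, 7]].

So P = [[1, 2, 3], [4, 6], [5, 7]], Q = [[1, 2, 5], [3, 6], [4, 7]].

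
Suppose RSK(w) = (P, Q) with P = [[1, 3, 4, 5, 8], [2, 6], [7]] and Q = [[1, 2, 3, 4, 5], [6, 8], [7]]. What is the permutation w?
2 3 4 7 8 6 1 5

Reverse the RSK construction: for i from n down to 1, find the cell of Q containing i, remove the entry at that cell from P, and reverse-bump it up through P; the value ejected from row 1 is w(i).

Step i=8: Q has 8 at row 2, column 2; remove 6 from row 2 of P and reverse-bump: 6 enters row 1 and ejects 5. So w(8) = 5. P is now [[1, 3, 4, 6, 8], [2], [7]].
Step i=7: Q has 7 at row 3, column 1; remove 7 from row 3 of P and reverse-bump: 7 enters row 2 and ejects 2; 2 enters row 1 and ejects 1. So w(7) = 1. P is now [[2, 3, 4, 6, 8], [7]].
Step i=6: Q has 6 at row 2, column 1; remove 7 from row 2 of P and reverse-bump: 7 enters row 1 and ejects 6. So w(6) = 6. P is now [[2, 3, 4, 7, 8]].
Step i=5: Q has 5 at row 1, column 5; remove that cell from P, ejecting 8. So w(5) = 8. P is now [[2, 3, 4, 7]].
Step i=4: Q has 4 at row 1, column 4; remove that cell from P, ejecting 7. So w(4) = 7. P is now [[2, 3, 4]].
Step i=3: Q has 3 at row 1, column 3; remove that cell from P, ejecting 4. So w(3) = 4. P is now [[2, 3]].
Step i=2: Q has 2 at row 1, column 2; remove that cell from P, ejecting 3. So w(2) = 3. P is now [[2]].
Step i=1: Q has 1 at row 1, column 1; remove that cell from P, ejecting 2. So w(1) = 2. P is now [].

So w = 2 3 4 7 8 6 1 5.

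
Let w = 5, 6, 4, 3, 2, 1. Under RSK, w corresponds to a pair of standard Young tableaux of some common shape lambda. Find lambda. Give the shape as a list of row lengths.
RSK row insertion gives P = [[1, 6], [2], [3], [4], [5]], which has shape [2, 1, 1, 1, 1].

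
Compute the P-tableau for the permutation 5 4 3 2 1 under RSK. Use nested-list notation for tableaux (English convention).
P = [[1], [2], [3], [4], [5]]

Insert 5: appended to row 1. P = [[5]].
Insert 4: 4 bumps 5 from row 1; 5 starts row 2. P = [[4], [5]].
Insert 3: 3 bumps 4 from row 1; 4 bumps 5 from row 2; 5 starts row 3. P = [[3], [4], [5]].
Insert 2: 2 bumps 3 from row 1; 3 bumps 4 from row 2; 4 bumps 5 from row 3; 5 starts row 4. P = [[2], [3], [4], [5]].
Insert 1: 1 bumps 2 from row 1; 2 bumps 3 from row 2; 3 bumps 4 from row 3; 4 bumps 5 from row 4; 5 starts row 5. P = [[1], [2], [3], [4], [5]].

So P = [[1], [2], [3], [4], [5]].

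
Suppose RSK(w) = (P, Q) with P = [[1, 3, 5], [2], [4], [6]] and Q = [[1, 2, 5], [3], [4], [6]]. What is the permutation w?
Reverse the RSK construction: for i from n down to 1, find the cell of Q containing i, remove the entry at that cell from P, and reverse-bump it up through P; the value ejected from row 1 is w(i).

Step i=6: Q has 6 at row 4, column 1; remove 6 from row 4 of P and reverse-bump: 6 enters row 3 and ejects 4; 4 enters row 2 and ejects 2; 2 enters row 1 and ejects 1. So w(6) = 1. P is now [[2, 3, 5], [4], [6]].
Step i=5: Q has 5 at row 1, column 3; remove that cell from P, ejecting 5. So w(5) = 5. P is now [[2, 3], [4], [6]].
Step i=4: Q has 4 at row 3, column 1; remove 6 from row 3 of P and reverse-bump: 6 enters row 2 and ejects 4; 4 enters row 1 and ejects 3. So w(4) = 3. P is now [[2, 4], [6]].
Step i=3: Q has 3 at row 2, column 1; remove 6 from row 2 of P and reverse-bump: 6 enters row 1 and ejects 4. So w(3) = 4. P is now [[2, 6]].
Step i=2: Q has 2 at row 1, column 2; remove that cell from P, ejecting 6. So w(2) = 6. P is now [[2]].
Step i=1: Q has 1 at row 1, column 1; remove that cell from P, ejecting 2. So w(1) = 2. P is now [].

So w = 2 6 4 3 5 1.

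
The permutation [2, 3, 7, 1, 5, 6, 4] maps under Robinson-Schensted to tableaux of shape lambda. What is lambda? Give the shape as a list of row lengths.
[4, 2, 1]

RSK row insertion gives P = [[1, 3, 4, 6], [2, 5], [7]], which has shape [4, 2, 1].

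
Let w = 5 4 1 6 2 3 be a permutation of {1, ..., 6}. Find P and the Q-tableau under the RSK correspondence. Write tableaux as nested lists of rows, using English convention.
P = [[1, 2, 3], [4, 6], [5]], Q = [[1, 4, 6], [2, 5], [3]]

Insert each entry of the permutation into P by Schensted row insertion, recording in Q the position of each new cell.

Insert 5: appended to row 1. P = [[5]].
Insert 4: 4 bumps 5 from row 1; 5 starts row 2. P = [[4], [5]].
Insert 1: 1 bumps 4 from row 1; 4 bumps 5 from row 2; 5 starts row 3. P = [[1], [4], [5]].
Insert 6: appended to row 1. P = [[1, 6], [4], [5]].
Insert 2: 2 bumps 6 from row 1; 6 appends to row 2. P = [[1, 2], [4, 6], [5]].
Insert 3: appended to row 1. P = [[1, 2, 3], [4, 6], [5]].

So P = [[1, 2, 3], [4, 6], [5]], Q = [[1, 4, 6], [2, 5], [3]].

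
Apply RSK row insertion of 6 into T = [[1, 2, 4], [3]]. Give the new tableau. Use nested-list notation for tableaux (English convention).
6 is larger than every entry of row 1, so it is appended to row 1. The new tableau is [[1, 2, 4, 6], [3]].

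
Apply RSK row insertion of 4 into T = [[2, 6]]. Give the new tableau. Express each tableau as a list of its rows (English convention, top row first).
In row 1, 4 replaces 6 (the leftmost entry greater than 4); 6 is bumped to row 2. 6 starts a new row 2. The new tableau is [[2, 4], [6]].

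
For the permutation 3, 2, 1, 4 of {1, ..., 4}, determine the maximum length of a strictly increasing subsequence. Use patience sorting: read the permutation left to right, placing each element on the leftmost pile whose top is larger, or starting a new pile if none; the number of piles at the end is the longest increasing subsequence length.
2

3: new pile. tops = [3]
2: onto pile 1 (replacing 3). tops = [2]
1: onto pile 1 (replacing 2). tops = [1]
4: new pile. tops = [1, 4]

2 piles, so the longest increasing subsequence has length 2.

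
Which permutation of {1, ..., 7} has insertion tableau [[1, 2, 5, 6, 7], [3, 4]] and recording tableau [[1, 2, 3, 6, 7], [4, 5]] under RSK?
Reverse RSK: for i = n, n-1, ..., 1, locate i in Q, remove the corresponding corner cell from P, and reverse-bump its entry up through P; the value ejected from row 1 is w(i).

So w = 3 4 5 1 2 6 7.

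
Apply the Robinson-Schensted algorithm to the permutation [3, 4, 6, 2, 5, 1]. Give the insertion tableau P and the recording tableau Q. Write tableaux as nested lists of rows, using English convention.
Insert each entry of the permutation into P by Schensted row insertion, recording in Q the position of each new cell.

After inserting 3: P = [[3]].
After inserting 4: P = [[3, 4]].
After inserting 6: P = [[3, 4, 6]].
After inserting 2: P = [[2, 4, 6], [3]].
After inserting 5: P = [[2, 4, 5], [3, 6]].
After inserting 1: P = [[1, 4, 5], [2, 6], [3]].

So P = [[1, 4, 5], [2, 6], [3]], Q = [[1, 2, 3], [4, 5], [6]].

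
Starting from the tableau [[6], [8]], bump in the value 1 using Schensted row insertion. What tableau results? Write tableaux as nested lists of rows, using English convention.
[[1], [6], [8]]

In row 1, 1 replaces 6 (the leftmost entry greater than 1); 6 is bumped to row 2. In row 2, 6 replaces 8 (the leftmost entry greater than 6); 8 is bumped to row 3. 8 starts a new row 3. The new tableau is [[1], [6], [8]].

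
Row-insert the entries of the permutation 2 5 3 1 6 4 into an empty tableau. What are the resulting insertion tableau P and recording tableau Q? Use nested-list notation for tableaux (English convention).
Insert each entry of the permutation into P by Schensted row insertion, recording in Q the position of each new cell.

Insert 2: appended to row 1. P = [[2]], Q = [[1]].
Insert 5: appended to row 1. P = [[2, 5]], Q = [[1, 2]].
Insert 3: 3 bumps 5 from row 1; 5 starts row 2. P = [[2, 3], [5]], Q = [[1, 2], [3]].
Insert 1: 1 bumps 2 from row 1; 2 bumps 5 from row 2; 5 starts row 3. P = [[1, 3], [2], [5]], Q = [[1, 2], [3], [4]].
Insert 6: appended to row 1. P = [[1, 3, 6], [2], [5]], Q = [[1, 2, 5], [3], [4]].
Insert 4: 4 bumps 6 from row 1; 6 appends to row 2. P = [[1, 3, 4], [2, 6], [5]], Q = [[1, 2, 5], [3, 6], [4]].

So P = [[1, 3, 4], [2, 6], [5]], Q = [[1, 2, 5], [3, 6], [4]].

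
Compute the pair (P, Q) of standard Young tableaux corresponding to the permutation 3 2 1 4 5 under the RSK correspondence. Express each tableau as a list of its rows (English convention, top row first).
Insert each entry of the permutation into P by Schensted row insertion, recording in Q the position of each new cell.

After inserting 3: P = [[3]].
After inserting 2: P = [[2], [3]].
After inserting 1: P = [[1], [2], [3]].
After inserting 4: P = [[1, 4], [2], [3]].
After inserting 5: P = [[1, 4, 5], [2], [3]].

So P = [[1, 4, 5], [2], [3]], Q = [[1, 4, 5], [2], [3]].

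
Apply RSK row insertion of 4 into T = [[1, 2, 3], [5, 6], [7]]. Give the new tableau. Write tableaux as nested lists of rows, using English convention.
4 is larger than every entry of row 1, so it is appended to row 1. The new tableau is [[1, 2, 3, 4], [5, 6], [7]].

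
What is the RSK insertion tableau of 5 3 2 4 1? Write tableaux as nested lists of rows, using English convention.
P = [[1, 4], [2], [3], [5]]

Insert 5: appended to row 1. P = [[5]].
Insert 3: 3 bumps 5 from row 1; 5 starts row 2. P = [[3], [5]].
Insert 2: 2 bumps 3 from row 1; 3 bumps 5 from row 2; 5 starts row 3. P = [[2], [3], [5]].
Insert 4: appended to row 1. P = [[2, 4], [3], [5]].
Insert 1: 1 bumps 2 from row 1; 2 bumps 3 from row 2; 3 bumps 5 from row 3; 5 starts row 4. P = [[1, 4], [2], [3], [5]].

So P = [[1, 4], [2], [3], [5]].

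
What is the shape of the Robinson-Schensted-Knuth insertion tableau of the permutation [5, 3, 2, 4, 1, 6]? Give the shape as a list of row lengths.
[3, 1, 1, 1]

Row-insert each entry into an empty tableau.

After inserting 5: P = [[5]].
After inserting 3: P = [[3], [5]].
After inserting 2: P = [[2], [3], [5]].
After inserting 4: P = [[2, 4], [3], [5]].
After inserting 1: P = [[1, 4], [2], [3], [5]].
After inserting 6: P = [[1, 4, 6], [2], [3], [5]].

The final insertion tableau P = [[1, 4, 6], [2], [3], [5]] has shape [3, 1, 1, 1].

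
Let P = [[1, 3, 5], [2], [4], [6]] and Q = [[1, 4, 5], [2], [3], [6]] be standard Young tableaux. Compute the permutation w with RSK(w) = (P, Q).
6 4 2 3 5 1

Reverse RSK: for i = n, n-1, ..., 1, locate i in Q, remove the corresponding corner cell from P, and reverse-bump its entry up through P; the value ejected from row 1 is w(i).

So w = 6 4 2 3 5 1.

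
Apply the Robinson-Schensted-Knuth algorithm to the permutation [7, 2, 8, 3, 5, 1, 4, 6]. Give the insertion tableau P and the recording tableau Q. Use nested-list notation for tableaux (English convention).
Insert each entry of the permutation into P by Schensted row insertion, recording in Q the position of each new cell.

Insert 7: appended to row 1. P = [[7]].
Insert 2: 2 bumps 7 from row 1; 7 starts row 2. P = [[2], [7]].
Insert 8: appended to row 1. P = [[2, 8], [7]].
Insert 3: 3 bumps 8 from row 1; 8 appends to row 2. P = [[2, 3], [7, 8]].
Insert 5: appended to row 1. P = [[2, 3, 5], [7, 8]].
Insert 1: 1 bumps 2 from row 1; 2 bumps 7 from row 2; 7 starts row 3. P = [[1, 3, 5], [2, 8], [7]].
Insert 4: 4 bumps 5 from row 1; 5 bumps 8 from row 2; 8 appends to row 3. P = [[1, 3, 4], [2, 5], [7, 8]].
Insert 6: appended to row 1. P = [[1, 3, 4, 6], [2, 5], [7, 8]].

So P = [[1, 3, 4, 6], [2, 5], [7, 8]], Q = [[1, 3, 5, 8], [2, 4], [6, 7]].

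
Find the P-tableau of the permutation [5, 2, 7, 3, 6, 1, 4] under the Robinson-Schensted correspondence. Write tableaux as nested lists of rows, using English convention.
Insert 5: appended to row 1. P = [[5]].
Insert 2: 2 bumps 5 from row 1; 5 starts row 2. P = [[2], [5]].
Insert 7: appended to row 1. P = [[2, 7], [5]].
Insert 3: 3 bumps 7 from row 1; 7 appends to row 2. P = [[2, 3], [5, 7]].
Insert 6: appended to row 1. P = [[2, 3, 6], [5, 7]].
Insert 1: 1 bumps 2 from row 1; 2 bumps 5 from row 2; 5 starts row 3. P = [[1, 3, 6], [2, 7], [5]].
Insert 4: 4 bumps 6 from row 1; 6 bumps 7 from row 2; 7 appends to row 3. P = [[1, 3, 4], [2, 6], [5, 7]].

So P = [[1, 3, 4], [2, 6], [5, 7]].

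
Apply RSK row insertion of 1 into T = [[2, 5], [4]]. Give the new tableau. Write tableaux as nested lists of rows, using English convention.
[[1, 5], [2], [4]]

In row 1, 1 replaces 2 (the leftmost entry greater than 1); 2 is bumped to row 2. In row 2, 2 replaces 4 (the leftmost entry greater than 2); 4 is bumped to row 3. 4 starts a new row 3. The new tableau is [[1, 5], [2], [4]].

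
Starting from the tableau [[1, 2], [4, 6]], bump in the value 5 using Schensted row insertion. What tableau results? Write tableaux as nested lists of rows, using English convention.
[[1, 2, 5], [4, 6]]

5 is larger than every entry of row 1, so it is appended to row 1. The new tableau is [[1, 2, 5], [4, 6]].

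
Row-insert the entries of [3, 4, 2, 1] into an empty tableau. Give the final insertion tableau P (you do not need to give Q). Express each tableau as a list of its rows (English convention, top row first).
P = [[1, 4], [2], [3]]

Insert 3: appended to row 1. P = [[3]].
Insert 4: appended to row 1. P = [[3, 4]].
Insert 2: 2 bumps 3 from row 1; 3 starts row 2. P = [[2, 4], [3]].
Insert 1: 1 bumps 2 from row 1; 2 bumps 3 from row 2; 3 starts row 3. P = [[1, 4], [2], [3]].

So P = [[1, 4], [2], [3]].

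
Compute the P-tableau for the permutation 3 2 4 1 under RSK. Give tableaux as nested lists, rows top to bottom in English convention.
After inserting 3: P = [[3]].
After inserting 2: P = [[2], [3]].
After inserting 4: P = [[2, 4], [3]].
After inserting 1: P = [[1, 4], [2], [3]].

So P = [[1, 4], [2], [3]].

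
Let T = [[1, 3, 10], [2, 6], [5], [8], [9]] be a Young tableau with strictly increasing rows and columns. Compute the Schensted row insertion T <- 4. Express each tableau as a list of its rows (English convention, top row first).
[[1, 3, 4], [2, 6, 10], [5], [8], [9]]

In row 1, 4 replaces 10 (the leftmost entry greater than 4); 10 is bumped to row 2. 10 is appended to row 2. The new tableau is [[1, 3, 4], [2, 6, 10], [5], [8], [9]].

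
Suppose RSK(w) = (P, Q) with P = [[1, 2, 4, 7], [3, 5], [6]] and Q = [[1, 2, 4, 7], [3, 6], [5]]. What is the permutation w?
1 6 3 5 2 4 7

Reverse the RSK construction: for i from n down to 1, find the cell of Q containing i, remove the entry at that cell from P, and reverse-bump it up through P; the value ejected from row 1 is w(i).

Step i=7: Q has 7 at row 1, column 4; remove that cell from P, ejecting 7. So w(7) = 7. P is now [[1, 2, 4], [3, 5], [6]].
Step i=6: Q has 6 at row 2, column 2; remove 5 from row 2 of P and reverse-bump: 5 enters row 1 and ejects 4. So w(6) = 4. P is now [[1, 2, 5], [3], [6]].
Step i=5: Q has 5 at row 3, column 1; remove 6 from row 3 of P and reverse-bump: 6 enters row 2 and ejects 3; 3 enters row 1 and ejects 2. So w(5) = 2. P is now [[1, 3, 5], [6]].
Step i=4: Q has 4 at row 1, column 3; remove that cell from P, ejecting 5. So w(4) = 5. P is now [[1, 3], [6]].
Step i=3: Q has 3 at row 2, column 1; remove 6 from row 2 of P and reverse-bump: 6 enters row 1 and ejects 3. So w(3) = 3. P is now [[1, 6]].
Step i=2: Q has 2 at row 1, column 2; remove that cell from P, ejecting 6. So w(2) = 6. P is now [[1]].
Step i=1: Q has 1 at row 1, column 1; remove that cell from P, ejecting 1. So w(1) = 1. P is now [].

So w = 1 6 3 5 2 4 7.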